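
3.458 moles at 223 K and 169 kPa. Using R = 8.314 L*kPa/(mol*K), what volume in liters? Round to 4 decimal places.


PV = nRT, solve for V = nRT / P.
nRT = 3.458 * 8.314 * 223 = 6411.2081
V = 6411.2081 / 169
V = 37.9361426 L, rounded to 4 dp:

37.9361 L


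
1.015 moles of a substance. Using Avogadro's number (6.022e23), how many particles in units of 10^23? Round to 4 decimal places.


N = n * NA, then divide by 1e23 for the requested units.
N / 1e23 = n * 6.022
N / 1e23 = 1.015 * 6.022
N / 1e23 = 6.11233, rounded to 4 dp:

6.1123


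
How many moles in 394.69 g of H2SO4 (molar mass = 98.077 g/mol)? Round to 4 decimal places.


n = mass / M
n = 394.69 / 98.077
n = 4.02428704 mol, rounded to 4 dp:

4.0243 mol


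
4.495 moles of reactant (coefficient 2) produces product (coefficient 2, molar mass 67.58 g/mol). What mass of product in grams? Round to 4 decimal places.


Use the coefficient ratio to convert reactant moles to product moles, then multiply by the product's molar mass.
moles_P = moles_R * (coeff_P / coeff_R) = 4.495 * (2/2) = 4.495
mass_P = moles_P * M_P = 4.495 * 67.58
mass_P = 303.7721 g, rounded to 4 dp:

303.7721 g


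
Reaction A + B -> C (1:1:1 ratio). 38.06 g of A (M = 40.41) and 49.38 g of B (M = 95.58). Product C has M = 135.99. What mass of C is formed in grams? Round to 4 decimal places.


Find moles of each reactant; the smaller value is the limiting reagent in a 1:1:1 reaction, so moles_C equals moles of the limiter.
n_A = mass_A / M_A = 38.06 / 40.41 = 0.941846 mol
n_B = mass_B / M_B = 49.38 / 95.58 = 0.516635 mol
Limiting reagent: B (smaller), n_limiting = 0.516635 mol
mass_C = n_limiting * M_C = 0.516635 * 135.99
mass_C = 70.25719365 g, rounded to 4 dp:

70.2572 g


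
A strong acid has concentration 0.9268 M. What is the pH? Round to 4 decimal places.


A strong acid dissociates completely, so [H+] equals the given concentration.
pH = -log10([H+]) = -log10(0.9268)
pH = 0.03301397, rounded to 4 dp:

0.0330


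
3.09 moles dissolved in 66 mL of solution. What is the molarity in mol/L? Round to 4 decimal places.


Convert volume to liters: V_L = V_mL / 1000.
V_L = 66 / 1000 = 0.066 L
M = n / V_L = 3.09 / 0.066
M = 46.81818182 mol/L, rounded to 4 dp:

46.8182 mol/L


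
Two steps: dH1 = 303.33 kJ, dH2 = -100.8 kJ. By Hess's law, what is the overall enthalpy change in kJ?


Hess's law: enthalpy is a state function, so add the step enthalpies.
dH_total = dH1 + dH2 = 303.33 + (-100.8)
dH_total = 202.53 kJ:

202.53 kJ


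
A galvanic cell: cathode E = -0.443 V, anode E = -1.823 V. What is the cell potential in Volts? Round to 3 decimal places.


Standard cell potential: E_cell = E_cathode - E_anode.
E_cell = -0.443 - (-1.823)
E_cell = 1.38 V, rounded to 3 dp:

1.380 V


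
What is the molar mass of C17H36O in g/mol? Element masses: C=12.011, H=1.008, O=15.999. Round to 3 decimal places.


M = sum(count * atomic_mass) over atoms.
M = 17*12.011 + 36*1.008 + 1*15.999
M = 204.187 + 36.288 + 15.999
M = 256.474 g/mol, rounded to 3 dp:

256.474 g/mol


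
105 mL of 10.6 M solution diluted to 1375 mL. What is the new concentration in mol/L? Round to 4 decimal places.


Dilution: M1*V1 = M2*V2, solve for M2.
M2 = M1*V1 / V2
M2 = 10.6 * 105 / 1375
M2 = 1113.0 / 1375
M2 = 0.80945455 mol/L, rounded to 4 dp:

0.8095 mol/L


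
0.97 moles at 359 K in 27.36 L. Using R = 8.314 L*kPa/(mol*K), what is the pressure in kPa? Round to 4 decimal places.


PV = nRT, solve for P = nRT / V.
nRT = 0.97 * 8.314 * 359 = 2895.1842
P = 2895.1842 / 27.36
P = 105.81813596 kPa, rounded to 4 dp:

105.8181 kPa


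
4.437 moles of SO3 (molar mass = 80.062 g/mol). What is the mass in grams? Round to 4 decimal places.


mass = n * M
mass = 4.437 * 80.062
mass = 355.235094 g, rounded to 4 dp:

355.2351 g


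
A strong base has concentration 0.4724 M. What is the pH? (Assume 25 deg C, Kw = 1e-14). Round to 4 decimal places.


A strong base dissociates completely, so [OH-] equals the given concentration.
pOH = -log10([OH-]) = -log10(0.4724) = 0.32569
pH = 14 - pOH = 14 - 0.32569
pH = 13.67431, rounded to 4 dp:

13.6743


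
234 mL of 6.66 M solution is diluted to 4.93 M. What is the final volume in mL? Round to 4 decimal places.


Dilution: M1*V1 = M2*V2, solve for V2.
V2 = M1*V1 / M2
V2 = 6.66 * 234 / 4.93
V2 = 1558.44 / 4.93
V2 = 316.11359026 mL, rounded to 4 dp:

316.1136 mL


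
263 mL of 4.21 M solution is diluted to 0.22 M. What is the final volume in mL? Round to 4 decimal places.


Dilution: M1*V1 = M2*V2, solve for V2.
V2 = M1*V1 / M2
V2 = 4.21 * 263 / 0.22
V2 = 1107.23 / 0.22
V2 = 5032.86363636 mL, rounded to 4 dp:

5032.8636 mL


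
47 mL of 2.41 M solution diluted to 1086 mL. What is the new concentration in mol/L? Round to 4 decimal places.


Dilution: M1*V1 = M2*V2, solve for M2.
M2 = M1*V1 / V2
M2 = 2.41 * 47 / 1086
M2 = 113.27 / 1086
M2 = 0.10430018 mol/L, rounded to 4 dp:

0.1043 mol/L


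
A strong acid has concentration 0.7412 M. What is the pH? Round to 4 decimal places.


A strong acid dissociates completely, so [H+] equals the given concentration.
pH = -log10([H+]) = -log10(0.7412)
pH = 0.13006459, rounded to 4 dp:

0.1301


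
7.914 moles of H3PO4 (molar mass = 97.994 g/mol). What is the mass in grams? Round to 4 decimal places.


mass = n * M
mass = 7.914 * 97.994
mass = 775.524516 g, rounded to 4 dp:

775.5245 g


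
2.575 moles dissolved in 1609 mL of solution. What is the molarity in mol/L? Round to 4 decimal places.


Convert volume to liters: V_L = V_mL / 1000.
V_L = 1609 / 1000 = 1.609 L
M = n / V_L = 2.575 / 1.609
M = 1.6003729 mol/L, rounded to 4 dp:

1.6004 mol/L


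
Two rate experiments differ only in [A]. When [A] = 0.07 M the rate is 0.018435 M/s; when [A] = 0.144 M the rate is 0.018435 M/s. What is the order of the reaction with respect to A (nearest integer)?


Rate is proportional to [A]^n, so rate2/rate1 = ([A]2/[A]1)^n. Take logs to solve for n.
rate2/rate1 = 0.018435 / 0.018435 = 1.0
[A]2/[A]1 = 0.144 / 0.07 = 2.0571
n = ln(1.0) / ln(2.0571) = 0.0
Nearest integer order:

0


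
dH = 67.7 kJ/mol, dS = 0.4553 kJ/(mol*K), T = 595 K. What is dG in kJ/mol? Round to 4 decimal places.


Gibbs: dG = dH - T*dS (consistent units, dS already in kJ/(mol*K)).
T*dS = 595 * 0.4553 = 270.9035
dG = 67.7 - (270.9035)
dG = -203.2035 kJ/mol, rounded to 4 dp:

-203.2035 kJ/mol


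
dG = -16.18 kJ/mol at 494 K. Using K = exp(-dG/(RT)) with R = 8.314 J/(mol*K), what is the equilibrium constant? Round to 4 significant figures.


dG is in kJ/mol; multiply by 1000 to match R in J/(mol*K).
RT = 8.314 * 494 = 4107.116 J/mol
exponent = -dG*1000 / (RT) = -(-16.18*1000) / 4107.116 = 3.93950402
K = exp(3.93950402)
K = 51.393105, rounded to 4 significant figures:

51.39


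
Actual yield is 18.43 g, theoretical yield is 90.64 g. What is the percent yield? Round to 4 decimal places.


% yield = 100 * actual / theoretical
% yield = 100 * 18.43 / 90.64
% yield = 20.33318623 %, rounded to 4 dp:

20.3332 %


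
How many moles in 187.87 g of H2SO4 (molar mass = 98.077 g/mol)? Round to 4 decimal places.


n = mass / M
n = 187.87 / 98.077
n = 1.91553575 mol, rounded to 4 dp:

1.9155 mol


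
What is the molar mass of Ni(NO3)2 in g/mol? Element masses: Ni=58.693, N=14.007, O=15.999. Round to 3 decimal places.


M = sum(count * atomic_mass) over atoms.
M = 1*58.693 + 2*14.007 + 6*15.999
M = 58.693 + 28.014 + 95.994
M = 182.701 g/mol, rounded to 3 dp:

182.701 g/mol


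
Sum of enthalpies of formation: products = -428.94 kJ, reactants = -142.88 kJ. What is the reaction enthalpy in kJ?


dH_rxn = sum(dH_f products) - sum(dH_f reactants)
dH_rxn = -428.94 - (-142.88)
dH_rxn = -286.06 kJ:

-286.06 kJ


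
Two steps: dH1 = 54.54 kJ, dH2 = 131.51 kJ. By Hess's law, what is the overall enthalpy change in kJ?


Hess's law: enthalpy is a state function, so add the step enthalpies.
dH_total = dH1 + dH2 = 54.54 + (131.51)
dH_total = 186.05 kJ:

186.05 kJ


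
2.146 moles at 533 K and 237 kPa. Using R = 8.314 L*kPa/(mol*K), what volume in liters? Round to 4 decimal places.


PV = nRT, solve for V = nRT / P.
nRT = 2.146 * 8.314 * 533 = 9509.7029
V = 9509.7029 / 237
V = 40.12532869 L, rounded to 4 dp:

40.1253 L


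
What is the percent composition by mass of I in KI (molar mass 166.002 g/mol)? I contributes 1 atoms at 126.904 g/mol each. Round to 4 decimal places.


pct = 100 * (n_elem * M_elem) / M_total
mass_contribution = 1 * 126.904 = 126.904 g/mol
pct = 100 * 126.904 / 166.002
pct = 76.44727172 %, rounded to 4 dp:

76.4473 %


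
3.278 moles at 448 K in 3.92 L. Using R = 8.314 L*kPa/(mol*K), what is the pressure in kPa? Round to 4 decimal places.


PV = nRT, solve for P = nRT / V.
nRT = 3.278 * 8.314 * 448 = 12209.4748
P = 12209.4748 / 3.92
P = 3114.66193878 kPa, rounded to 4 dp:

3114.6619 kPa


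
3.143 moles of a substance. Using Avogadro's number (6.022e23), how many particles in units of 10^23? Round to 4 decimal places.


N = n * NA, then divide by 1e23 for the requested units.
N / 1e23 = n * 6.022
N / 1e23 = 3.143 * 6.022
N / 1e23 = 18.927146, rounded to 4 dp:

18.9271


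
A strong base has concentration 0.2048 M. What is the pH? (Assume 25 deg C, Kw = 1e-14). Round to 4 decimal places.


A strong base dissociates completely, so [OH-] equals the given concentration.
pOH = -log10([OH-]) = -log10(0.2048) = 0.68867
pH = 14 - pOH = 14 - 0.68867
pH = 13.31133, rounded to 4 dp:

13.3113


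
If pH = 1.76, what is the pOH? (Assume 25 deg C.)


At 25 deg C, pH + pOH = 14.
pOH = 14 - pH = 14 - 1.76
pOH = 12.24:

12.24


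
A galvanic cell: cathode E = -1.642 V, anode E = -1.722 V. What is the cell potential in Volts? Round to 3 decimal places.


Standard cell potential: E_cell = E_cathode - E_anode.
E_cell = -1.642 - (-1.722)
E_cell = 0.08 V, rounded to 3 dp:

0.080 V


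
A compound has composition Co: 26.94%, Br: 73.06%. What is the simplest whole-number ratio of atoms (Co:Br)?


Assume 100 g of compound, divide each mass% by atomic mass to get moles, then normalize by the smallest to get a raw atom ratio.
Moles per 100 g: Co: 26.94/58.933 = 0.4571, Br: 73.06/79.904 = 0.9143
Raw ratio (divide by min = 0.4571): Co: 1.0, Br: 2.0
Multiply by 1 to clear fractions: Co: 1.0 ~= 1, Br: 2.0 ~= 2
Reduce by GCD to get the simplest whole-number ratio:

1:2


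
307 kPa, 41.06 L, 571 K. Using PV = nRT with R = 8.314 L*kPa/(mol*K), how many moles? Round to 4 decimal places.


PV = nRT, solve for n = PV / (RT).
PV = 307 * 41.06 = 12605.42
RT = 8.314 * 571 = 4747.294
n = 12605.42 / 4747.294
n = 2.65528531 mol, rounded to 4 dp:

2.6553 mol


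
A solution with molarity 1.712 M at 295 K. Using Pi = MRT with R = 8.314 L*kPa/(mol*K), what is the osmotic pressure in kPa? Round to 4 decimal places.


Osmotic pressure (van't Hoff): Pi = M*R*T.
RT = 8.314 * 295 = 2452.63
Pi = 1.712 * 2452.63
Pi = 4198.90256 kPa, rounded to 4 dp:

4198.9026 kPa


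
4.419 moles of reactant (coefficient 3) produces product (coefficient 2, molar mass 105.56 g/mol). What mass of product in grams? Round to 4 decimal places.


Use the coefficient ratio to convert reactant moles to product moles, then multiply by the product's molar mass.
moles_P = moles_R * (coeff_P / coeff_R) = 4.419 * (2/3) = 2.946
mass_P = moles_P * M_P = 2.946 * 105.56
mass_P = 310.97976 g, rounded to 4 dp:

310.9798 g


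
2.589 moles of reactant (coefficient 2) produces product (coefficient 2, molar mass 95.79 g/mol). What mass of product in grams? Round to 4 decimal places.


Use the coefficient ratio to convert reactant moles to product moles, then multiply by the product's molar mass.
moles_P = moles_R * (coeff_P / coeff_R) = 2.589 * (2/2) = 2.589
mass_P = moles_P * M_P = 2.589 * 95.79
mass_P = 248.00031 g, rounded to 4 dp:

248.0003 g


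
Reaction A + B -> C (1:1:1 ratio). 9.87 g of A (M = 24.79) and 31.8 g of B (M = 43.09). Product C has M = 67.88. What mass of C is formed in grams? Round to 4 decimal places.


Find moles of each reactant; the smaller value is the limiting reagent in a 1:1:1 reaction, so moles_C equals moles of the limiter.
n_A = mass_A / M_A = 9.87 / 24.79 = 0.398144 mol
n_B = mass_B / M_B = 31.8 / 43.09 = 0.73799 mol
Limiting reagent: A (smaller), n_limiting = 0.398144 mol
mass_C = n_limiting * M_C = 0.398144 * 67.88
mass_C = 27.02601472 g, rounded to 4 dp:

27.0260 g


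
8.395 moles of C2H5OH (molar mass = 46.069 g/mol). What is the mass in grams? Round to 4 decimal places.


mass = n * M
mass = 8.395 * 46.069
mass = 386.749255 g, rounded to 4 dp:

386.7493 g


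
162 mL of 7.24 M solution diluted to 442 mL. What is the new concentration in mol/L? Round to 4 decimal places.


Dilution: M1*V1 = M2*V2, solve for M2.
M2 = M1*V1 / V2
M2 = 7.24 * 162 / 442
M2 = 1172.88 / 442
M2 = 2.65357466 mol/L, rounded to 4 dp:

2.6536 mol/L


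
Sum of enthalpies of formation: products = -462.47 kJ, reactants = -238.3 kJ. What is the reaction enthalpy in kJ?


dH_rxn = sum(dH_f products) - sum(dH_f reactants)
dH_rxn = -462.47 - (-238.3)
dH_rxn = -224.17 kJ:

-224.17 kJ


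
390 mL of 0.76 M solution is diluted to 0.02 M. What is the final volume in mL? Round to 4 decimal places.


Dilution: M1*V1 = M2*V2, solve for V2.
V2 = M1*V1 / M2
V2 = 0.76 * 390 / 0.02
V2 = 296.4 / 0.02
V2 = 14820.0 mL, rounded to 4 dp:

14820.0000 mL


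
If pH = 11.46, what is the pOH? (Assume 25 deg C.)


At 25 deg C, pH + pOH = 14.
pOH = 14 - pH = 14 - 11.46
pOH = 2.54:

2.54


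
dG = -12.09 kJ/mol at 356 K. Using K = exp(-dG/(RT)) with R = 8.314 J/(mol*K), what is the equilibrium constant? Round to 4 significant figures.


dG is in kJ/mol; multiply by 1000 to match R in J/(mol*K).
RT = 8.314 * 356 = 2959.784 J/mol
exponent = -dG*1000 / (RT) = -(-12.09*1000) / 2959.784 = 4.08475754
K = exp(4.08475754)
K = 59.427527, rounded to 4 significant figures:

59.43


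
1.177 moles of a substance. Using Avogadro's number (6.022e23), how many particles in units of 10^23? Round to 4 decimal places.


N = n * NA, then divide by 1e23 for the requested units.
N / 1e23 = n * 6.022
N / 1e23 = 1.177 * 6.022
N / 1e23 = 7.087894, rounded to 4 dp:

7.0879


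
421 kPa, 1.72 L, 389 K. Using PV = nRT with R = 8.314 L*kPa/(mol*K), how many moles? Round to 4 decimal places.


PV = nRT, solve for n = PV / (RT).
PV = 421 * 1.72 = 724.12
RT = 8.314 * 389 = 3234.146
n = 724.12 / 3234.146
n = 0.22389836 mol, rounded to 4 dp:

0.2239 mol


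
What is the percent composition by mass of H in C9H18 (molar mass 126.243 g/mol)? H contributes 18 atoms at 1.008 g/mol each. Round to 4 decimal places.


pct = 100 * (n_elem * M_elem) / M_total
mass_contribution = 18 * 1.008 = 18.144 g/mol
pct = 100 * 18.144 / 126.243
pct = 14.37228203 %, rounded to 4 dp:

14.3723 %


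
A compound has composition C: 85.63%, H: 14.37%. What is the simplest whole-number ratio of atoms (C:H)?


Assume 100 g of compound, divide each mass% by atomic mass to get moles, then normalize by the smallest to get a raw atom ratio.
Moles per 100 g: C: 85.63/12.011 = 7.1293, H: 14.37/1.008 = 14.256
Raw ratio (divide by min = 7.1293): C: 1.0, H: 2.0
Multiply by 1 to clear fractions: C: 1.0 ~= 1, H: 2.0 ~= 2
Reduce by GCD to get the simplest whole-number ratio:

1:2


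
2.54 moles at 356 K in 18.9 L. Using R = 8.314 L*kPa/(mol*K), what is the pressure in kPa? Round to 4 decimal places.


PV = nRT, solve for P = nRT / V.
nRT = 2.54 * 8.314 * 356 = 7517.8514
P = 7517.8514 / 18.9
P = 397.76991534 kPa, rounded to 4 dp:

397.7699 kPa


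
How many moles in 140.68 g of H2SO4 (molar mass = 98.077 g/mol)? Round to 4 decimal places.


n = mass / M
n = 140.68 / 98.077
n = 1.43438319 mol, rounded to 4 dp:

1.4344 mol


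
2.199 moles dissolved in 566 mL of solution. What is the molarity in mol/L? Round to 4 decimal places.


Convert volume to liters: V_L = V_mL / 1000.
V_L = 566 / 1000 = 0.566 L
M = n / V_L = 2.199 / 0.566
M = 3.88515901 mol/L, rounded to 4 dp:

3.8852 mol/L


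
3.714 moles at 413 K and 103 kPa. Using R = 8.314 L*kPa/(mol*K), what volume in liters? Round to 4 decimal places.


PV = nRT, solve for V = nRT / P.
nRT = 3.714 * 8.314 * 413 = 12752.6949
V = 12752.6949 / 103
V = 123.81257184 L, rounded to 4 dp:

123.8126 L


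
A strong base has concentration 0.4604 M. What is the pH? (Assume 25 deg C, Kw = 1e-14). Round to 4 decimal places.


A strong base dissociates completely, so [OH-] equals the given concentration.
pOH = -log10([OH-]) = -log10(0.4604) = 0.336865
pH = 14 - pOH = 14 - 0.336865
pH = 13.663135, rounded to 4 dp:

13.6631


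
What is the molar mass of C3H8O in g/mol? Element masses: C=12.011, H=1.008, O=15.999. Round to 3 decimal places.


M = sum(count * atomic_mass) over atoms.
M = 3*12.011 + 8*1.008 + 1*15.999
M = 36.033 + 8.064 + 15.999
M = 60.096 g/mol, rounded to 3 dp:

60.096 g/mol


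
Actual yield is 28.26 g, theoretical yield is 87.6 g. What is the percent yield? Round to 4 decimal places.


% yield = 100 * actual / theoretical
% yield = 100 * 28.26 / 87.6
% yield = 32.26027397 %, rounded to 4 dp:

32.2603 %


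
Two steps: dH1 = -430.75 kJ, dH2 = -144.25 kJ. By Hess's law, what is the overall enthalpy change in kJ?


Hess's law: enthalpy is a state function, so add the step enthalpies.
dH_total = dH1 + dH2 = -430.75 + (-144.25)
dH_total = -575.0 kJ:

-575.00 kJ


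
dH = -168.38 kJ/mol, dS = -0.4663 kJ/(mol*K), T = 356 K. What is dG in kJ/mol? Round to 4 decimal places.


Gibbs: dG = dH - T*dS (consistent units, dS already in kJ/(mol*K)).
T*dS = 356 * -0.4663 = -166.0028
dG = -168.38 - (-166.0028)
dG = -2.3772 kJ/mol, rounded to 4 dp:

-2.3772 kJ/mol


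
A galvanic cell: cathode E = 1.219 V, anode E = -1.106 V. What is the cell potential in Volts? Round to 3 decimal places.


Standard cell potential: E_cell = E_cathode - E_anode.
E_cell = 1.219 - (-1.106)
E_cell = 2.325 V, rounded to 3 dp:

2.325 V


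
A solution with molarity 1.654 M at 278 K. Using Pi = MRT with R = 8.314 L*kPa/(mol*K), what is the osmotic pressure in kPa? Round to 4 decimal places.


Osmotic pressure (van't Hoff): Pi = M*R*T.
RT = 8.314 * 278 = 2311.292
Pi = 1.654 * 2311.292
Pi = 3822.876968 kPa, rounded to 4 dp:

3822.8770 kPa


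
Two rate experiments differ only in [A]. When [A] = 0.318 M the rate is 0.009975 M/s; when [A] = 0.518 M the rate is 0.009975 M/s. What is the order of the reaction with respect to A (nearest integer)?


Rate is proportional to [A]^n, so rate2/rate1 = ([A]2/[A]1)^n. Take logs to solve for n.
rate2/rate1 = 0.009975 / 0.009975 = 1.0
[A]2/[A]1 = 0.518 / 0.318 = 1.6289
n = ln(1.0) / ln(1.6289) = 0.0
Nearest integer order:

0


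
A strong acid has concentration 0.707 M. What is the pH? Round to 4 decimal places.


A strong acid dissociates completely, so [H+] equals the given concentration.
pH = -log10([H+]) = -log10(0.707)
pH = 0.15058059, rounded to 4 dp:

0.1506


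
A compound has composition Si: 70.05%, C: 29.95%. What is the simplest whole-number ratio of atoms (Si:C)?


Assume 100 g of compound, divide each mass% by atomic mass to get moles, then normalize by the smallest to get a raw atom ratio.
Moles per 100 g: Si: 70.05/28.086 = 2.4941, C: 29.95/12.011 = 2.4935
Raw ratio (divide by min = 2.4935): Si: 1.0, C: 1.0
Multiply by 1 to clear fractions: Si: 1.0 ~= 1, C: 1.0 ~= 1
Reduce by GCD to get the simplest whole-number ratio:

1:1


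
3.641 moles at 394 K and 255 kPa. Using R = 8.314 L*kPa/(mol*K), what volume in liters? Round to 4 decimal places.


PV = nRT, solve for V = nRT / P.
nRT = 3.641 * 8.314 * 394 = 11926.882
V = 11926.882 / 255
V = 46.77208627 L, rounded to 4 dp:

46.7721 L


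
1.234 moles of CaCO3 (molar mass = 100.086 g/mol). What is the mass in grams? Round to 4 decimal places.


mass = n * M
mass = 1.234 * 100.086
mass = 123.506124 g, rounded to 4 dp:

123.5061 g


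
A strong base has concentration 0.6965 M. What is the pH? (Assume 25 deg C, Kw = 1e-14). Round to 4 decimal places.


A strong base dissociates completely, so [OH-] equals the given concentration.
pOH = -log10([OH-]) = -log10(0.6965) = 0.157079
pH = 14 - pOH = 14 - 0.157079
pH = 13.842921, rounded to 4 dp:

13.8429


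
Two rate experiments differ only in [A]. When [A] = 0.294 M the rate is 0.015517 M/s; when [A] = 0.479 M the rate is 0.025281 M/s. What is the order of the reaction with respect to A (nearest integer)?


Rate is proportional to [A]^n, so rate2/rate1 = ([A]2/[A]1)^n. Take logs to solve for n.
rate2/rate1 = 0.025281 / 0.015517 = 1.6292
[A]2/[A]1 = 0.479 / 0.294 = 1.6293
n = ln(1.6292) / ln(1.6293) = 1.0
Nearest integer order:

1


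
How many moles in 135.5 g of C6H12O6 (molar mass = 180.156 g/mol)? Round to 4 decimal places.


n = mass / M
n = 135.5 / 180.156
n = 0.75212594 mol, rounded to 4 dp:

0.7521 mol


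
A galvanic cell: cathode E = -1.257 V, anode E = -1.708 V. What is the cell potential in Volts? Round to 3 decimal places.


Standard cell potential: E_cell = E_cathode - E_anode.
E_cell = -1.257 - (-1.708)
E_cell = 0.451 V, rounded to 3 dp:

0.451 V


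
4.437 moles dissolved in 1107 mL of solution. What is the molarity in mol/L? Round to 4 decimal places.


Convert volume to liters: V_L = V_mL / 1000.
V_L = 1107 / 1000 = 1.107 L
M = n / V_L = 4.437 / 1.107
M = 4.00813008 mol/L, rounded to 4 dp:

4.0081 mol/L


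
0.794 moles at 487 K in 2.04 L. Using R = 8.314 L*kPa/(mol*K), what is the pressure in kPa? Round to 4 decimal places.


PV = nRT, solve for P = nRT / V.
nRT = 0.794 * 8.314 * 487 = 3214.8409
P = 3214.8409 / 2.04
P = 1575.90240196 kPa, rounded to 4 dp:

1575.9024 kPa


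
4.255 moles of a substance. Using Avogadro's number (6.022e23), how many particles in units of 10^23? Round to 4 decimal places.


N = n * NA, then divide by 1e23 for the requested units.
N / 1e23 = n * 6.022
N / 1e23 = 4.255 * 6.022
N / 1e23 = 25.62361, rounded to 4 dp:

25.6236


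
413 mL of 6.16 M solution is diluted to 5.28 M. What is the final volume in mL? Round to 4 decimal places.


Dilution: M1*V1 = M2*V2, solve for V2.
V2 = M1*V1 / M2
V2 = 6.16 * 413 / 5.28
V2 = 2544.08 / 5.28
V2 = 481.83333333 mL, rounded to 4 dp:

481.8333 mL


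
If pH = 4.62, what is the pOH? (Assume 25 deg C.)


At 25 deg C, pH + pOH = 14.
pOH = 14 - pH = 14 - 4.62
pOH = 9.38:

9.38


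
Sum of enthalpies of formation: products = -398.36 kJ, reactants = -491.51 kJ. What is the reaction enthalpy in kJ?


dH_rxn = sum(dH_f products) - sum(dH_f reactants)
dH_rxn = -398.36 - (-491.51)
dH_rxn = 93.15 kJ:

93.15 kJ


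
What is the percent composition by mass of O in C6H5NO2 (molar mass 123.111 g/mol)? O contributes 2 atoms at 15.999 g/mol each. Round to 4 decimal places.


pct = 100 * (n_elem * M_elem) / M_total
mass_contribution = 2 * 15.999 = 31.998 g/mol
pct = 100 * 31.998 / 123.111
pct = 25.99117869 %, rounded to 4 dp:

25.9912 %


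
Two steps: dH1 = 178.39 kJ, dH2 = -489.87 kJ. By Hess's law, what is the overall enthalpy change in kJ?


Hess's law: enthalpy is a state function, so add the step enthalpies.
dH_total = dH1 + dH2 = 178.39 + (-489.87)
dH_total = -311.48 kJ:

-311.48 kJ


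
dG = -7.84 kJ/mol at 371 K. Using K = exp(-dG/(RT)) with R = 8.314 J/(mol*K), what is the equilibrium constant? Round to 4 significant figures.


dG is in kJ/mol; multiply by 1000 to match R in J/(mol*K).
RT = 8.314 * 371 = 3084.494 J/mol
exponent = -dG*1000 / (RT) = -(-7.84*1000) / 3084.494 = 2.54174591
K = exp(2.54174591)
K = 12.701828, rounded to 4 significant figures:

12.70


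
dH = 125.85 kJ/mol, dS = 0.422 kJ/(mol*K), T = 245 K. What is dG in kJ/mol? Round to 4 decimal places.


Gibbs: dG = dH - T*dS (consistent units, dS already in kJ/(mol*K)).
T*dS = 245 * 0.422 = 103.39
dG = 125.85 - (103.39)
dG = 22.46 kJ/mol, rounded to 4 dp:

22.4600 kJ/mol


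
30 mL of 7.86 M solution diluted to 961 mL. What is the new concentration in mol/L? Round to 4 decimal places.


Dilution: M1*V1 = M2*V2, solve for M2.
M2 = M1*V1 / V2
M2 = 7.86 * 30 / 961
M2 = 235.8 / 961
M2 = 0.24536941 mol/L, rounded to 4 dp:

0.2454 mol/L


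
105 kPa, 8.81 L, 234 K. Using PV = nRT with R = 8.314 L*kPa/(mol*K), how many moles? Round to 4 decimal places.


PV = nRT, solve for n = PV / (RT).
PV = 105 * 8.81 = 925.05
RT = 8.314 * 234 = 1945.476
n = 925.05 / 1945.476
n = 0.47548775 mol, rounded to 4 dp:

0.4755 mol


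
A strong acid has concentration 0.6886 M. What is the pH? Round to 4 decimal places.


A strong acid dissociates completely, so [H+] equals the given concentration.
pH = -log10([H+]) = -log10(0.6886)
pH = 0.16203298, rounded to 4 dp:

0.1620


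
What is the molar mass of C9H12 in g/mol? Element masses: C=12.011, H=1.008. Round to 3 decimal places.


M = sum(count * atomic_mass) over atoms.
M = 9*12.011 + 12*1.008
M = 108.099 + 12.096
M = 120.195 g/mol, rounded to 3 dp:

120.195 g/mol


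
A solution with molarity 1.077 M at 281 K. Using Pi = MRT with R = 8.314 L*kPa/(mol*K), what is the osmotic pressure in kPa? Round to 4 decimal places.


Osmotic pressure (van't Hoff): Pi = M*R*T.
RT = 8.314 * 281 = 2336.234
Pi = 1.077 * 2336.234
Pi = 2516.124018 kPa, rounded to 4 dp:

2516.1240 kPa


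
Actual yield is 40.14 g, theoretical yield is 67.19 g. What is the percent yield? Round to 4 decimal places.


% yield = 100 * actual / theoretical
% yield = 100 * 40.14 / 67.19
% yield = 59.74103289 %, rounded to 4 dp:

59.7410 %


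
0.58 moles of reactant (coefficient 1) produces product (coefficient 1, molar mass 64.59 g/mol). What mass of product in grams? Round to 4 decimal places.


Use the coefficient ratio to convert reactant moles to product moles, then multiply by the product's molar mass.
moles_P = moles_R * (coeff_P / coeff_R) = 0.58 * (1/1) = 0.58
mass_P = moles_P * M_P = 0.58 * 64.59
mass_P = 37.4622 g, rounded to 4 dp:

37.4622 g


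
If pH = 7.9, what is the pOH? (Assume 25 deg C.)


At 25 deg C, pH + pOH = 14.
pOH = 14 - pH = 14 - 7.9
pOH = 6.1:

6.10


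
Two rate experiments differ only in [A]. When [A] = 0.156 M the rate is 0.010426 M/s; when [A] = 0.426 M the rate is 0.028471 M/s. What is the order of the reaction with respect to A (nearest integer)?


Rate is proportional to [A]^n, so rate2/rate1 = ([A]2/[A]1)^n. Take logs to solve for n.
rate2/rate1 = 0.028471 / 0.010426 = 2.7308
[A]2/[A]1 = 0.426 / 0.156 = 2.7308
n = ln(2.7308) / ln(2.7308) = 1.0
Nearest integer order:

1


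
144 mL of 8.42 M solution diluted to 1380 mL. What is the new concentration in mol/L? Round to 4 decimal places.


Dilution: M1*V1 = M2*V2, solve for M2.
M2 = M1*V1 / V2
M2 = 8.42 * 144 / 1380
M2 = 1212.48 / 1380
M2 = 0.8786087 mol/L, rounded to 4 dp:

0.8786 mol/L


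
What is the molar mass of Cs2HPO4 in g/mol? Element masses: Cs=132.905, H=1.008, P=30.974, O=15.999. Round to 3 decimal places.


M = sum(count * atomic_mass) over atoms.
M = 2*132.905 + 1*1.008 + 1*30.974 + 4*15.999
M = 265.81 + 1.008 + 30.974 + 63.996
M = 361.788 g/mol, rounded to 3 dp:

361.788 g/mol


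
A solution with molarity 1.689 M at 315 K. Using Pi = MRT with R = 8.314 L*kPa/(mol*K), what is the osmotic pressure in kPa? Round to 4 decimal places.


Osmotic pressure (van't Hoff): Pi = M*R*T.
RT = 8.314 * 315 = 2618.91
Pi = 1.689 * 2618.91
Pi = 4423.33899 kPa, rounded to 4 dp:

4423.3390 kPa


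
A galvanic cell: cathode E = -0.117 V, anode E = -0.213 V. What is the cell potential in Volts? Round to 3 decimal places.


Standard cell potential: E_cell = E_cathode - E_anode.
E_cell = -0.117 - (-0.213)
E_cell = 0.096 V, rounded to 3 dp:

0.096 V


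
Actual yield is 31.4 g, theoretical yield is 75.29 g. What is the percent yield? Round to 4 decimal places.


% yield = 100 * actual / theoretical
% yield = 100 * 31.4 / 75.29
% yield = 41.70540576 %, rounded to 4 dp:

41.7054 %


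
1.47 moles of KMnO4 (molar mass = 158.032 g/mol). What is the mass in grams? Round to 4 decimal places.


mass = n * M
mass = 1.47 * 158.032
mass = 232.30704 g, rounded to 4 dp:

232.3070 g


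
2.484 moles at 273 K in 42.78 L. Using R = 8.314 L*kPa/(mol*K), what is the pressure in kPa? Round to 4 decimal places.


PV = nRT, solve for P = nRT / V.
nRT = 2.484 * 8.314 * 273 = 5637.9894
P = 5637.9894 / 42.78
P = 131.79030856 kPa, rounded to 4 dp:

131.7903 kPa


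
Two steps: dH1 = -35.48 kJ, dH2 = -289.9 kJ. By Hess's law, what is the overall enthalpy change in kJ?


Hess's law: enthalpy is a state function, so add the step enthalpies.
dH_total = dH1 + dH2 = -35.48 + (-289.9)
dH_total = -325.38 kJ:

-325.38 kJ


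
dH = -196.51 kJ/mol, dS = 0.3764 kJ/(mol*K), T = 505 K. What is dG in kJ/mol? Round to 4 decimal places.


Gibbs: dG = dH - T*dS (consistent units, dS already in kJ/(mol*K)).
T*dS = 505 * 0.3764 = 190.082
dG = -196.51 - (190.082)
dG = -386.592 kJ/mol, rounded to 4 dp:

-386.5920 kJ/mol


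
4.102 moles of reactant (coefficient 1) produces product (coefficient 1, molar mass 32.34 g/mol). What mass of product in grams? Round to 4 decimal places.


Use the coefficient ratio to convert reactant moles to product moles, then multiply by the product's molar mass.
moles_P = moles_R * (coeff_P / coeff_R) = 4.102 * (1/1) = 4.102
mass_P = moles_P * M_P = 4.102 * 32.34
mass_P = 132.65868 g, rounded to 4 dp:

132.6587 g


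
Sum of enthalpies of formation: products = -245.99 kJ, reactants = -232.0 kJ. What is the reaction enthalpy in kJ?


dH_rxn = sum(dH_f products) - sum(dH_f reactants)
dH_rxn = -245.99 - (-232.0)
dH_rxn = -13.99 kJ:

-13.99 kJ


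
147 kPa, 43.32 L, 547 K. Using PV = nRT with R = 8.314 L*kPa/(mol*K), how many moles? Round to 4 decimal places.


PV = nRT, solve for n = PV / (RT).
PV = 147 * 43.32 = 6368.04
RT = 8.314 * 547 = 4547.758
n = 6368.04 / 4547.758
n = 1.4002592 mol, rounded to 4 dp:

1.4003 mol


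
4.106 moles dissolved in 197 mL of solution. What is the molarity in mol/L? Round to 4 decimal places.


Convert volume to liters: V_L = V_mL / 1000.
V_L = 197 / 1000 = 0.197 L
M = n / V_L = 4.106 / 0.197
M = 20.84263959 mol/L, rounded to 4 dp:

20.8426 mol/L


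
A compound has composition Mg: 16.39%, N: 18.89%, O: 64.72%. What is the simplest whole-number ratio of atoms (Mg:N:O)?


Assume 100 g of compound, divide each mass% by atomic mass to get moles, then normalize by the smallest to get a raw atom ratio.
Moles per 100 g: Mg: 16.39/24.305 = 0.6743, N: 18.89/14.007 = 1.3486, O: 64.72/15.999 = 4.0453
Raw ratio (divide by min = 0.6743): Mg: 1.0, N: 2.0, O: 5.999
Multiply by 1 to clear fractions: Mg: 1.0 ~= 1, N: 2.0 ~= 2, O: 5.999 ~= 6
Reduce by GCD to get the simplest whole-number ratio:

1:2:6


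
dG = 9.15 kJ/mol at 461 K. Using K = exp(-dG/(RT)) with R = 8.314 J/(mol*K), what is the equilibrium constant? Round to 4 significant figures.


dG is in kJ/mol; multiply by 1000 to match R in J/(mol*K).
RT = 8.314 * 461 = 3832.754 J/mol
exponent = -dG*1000 / (RT) = -(9.15*1000) / 3832.754 = -2.38731732
K = exp(-2.38731732)
K = 0.091875827, rounded to 4 significant figures:

0.09188


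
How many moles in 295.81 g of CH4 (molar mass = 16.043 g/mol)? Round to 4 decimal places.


n = mass / M
n = 295.81 / 16.043
n = 18.43857134 mol, rounded to 4 dp:

18.4386 mol


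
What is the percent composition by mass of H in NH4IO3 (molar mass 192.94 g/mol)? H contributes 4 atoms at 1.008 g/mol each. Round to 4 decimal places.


pct = 100 * (n_elem * M_elem) / M_total
mass_contribution = 4 * 1.008 = 4.032 g/mol
pct = 100 * 4.032 / 192.94
pct = 2.08976884 %, rounded to 4 dp:

2.0898 %


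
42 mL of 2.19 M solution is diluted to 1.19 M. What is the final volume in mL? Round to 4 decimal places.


Dilution: M1*V1 = M2*V2, solve for V2.
V2 = M1*V1 / M2
V2 = 2.19 * 42 / 1.19
V2 = 91.98 / 1.19
V2 = 77.29411765 mL, rounded to 4 dp:

77.2941 mL


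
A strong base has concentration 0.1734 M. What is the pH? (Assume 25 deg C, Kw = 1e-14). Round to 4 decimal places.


A strong base dissociates completely, so [OH-] equals the given concentration.
pOH = -log10([OH-]) = -log10(0.1734) = 0.760951
pH = 14 - pOH = 14 - 0.760951
pH = 13.239049, rounded to 4 dp:

13.2390


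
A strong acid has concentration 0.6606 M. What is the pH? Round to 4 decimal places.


A strong acid dissociates completely, so [H+] equals the given concentration.
pH = -log10([H+]) = -log10(0.6606)
pH = 0.18006143, rounded to 4 dp:

0.1801


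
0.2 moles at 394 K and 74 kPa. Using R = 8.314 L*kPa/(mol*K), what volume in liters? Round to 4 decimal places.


PV = nRT, solve for V = nRT / P.
nRT = 0.2 * 8.314 * 394 = 655.1432
V = 655.1432 / 74
V = 8.85328649 L, rounded to 4 dp:

8.8533 L


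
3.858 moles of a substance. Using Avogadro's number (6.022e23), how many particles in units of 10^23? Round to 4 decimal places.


N = n * NA, then divide by 1e23 for the requested units.
N / 1e23 = n * 6.022
N / 1e23 = 3.858 * 6.022
N / 1e23 = 23.232876, rounded to 4 dp:

23.2329


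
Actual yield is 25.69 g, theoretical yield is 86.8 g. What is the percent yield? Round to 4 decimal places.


% yield = 100 * actual / theoretical
% yield = 100 * 25.69 / 86.8
% yield = 29.59677419 %, rounded to 4 dp:

29.5968 %


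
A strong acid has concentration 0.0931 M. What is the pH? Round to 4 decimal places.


A strong acid dissociates completely, so [H+] equals the given concentration.
pH = -log10([H+]) = -log10(0.0931)
pH = 1.03105032, rounded to 4 dp:

1.0311


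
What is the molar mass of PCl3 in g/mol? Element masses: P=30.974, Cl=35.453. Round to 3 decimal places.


M = sum(count * atomic_mass) over atoms.
M = 1*30.974 + 3*35.453
M = 30.974 + 106.359
M = 137.333 g/mol, rounded to 3 dp:

137.333 g/mol


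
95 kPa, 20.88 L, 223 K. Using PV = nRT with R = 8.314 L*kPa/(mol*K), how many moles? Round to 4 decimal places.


PV = nRT, solve for n = PV / (RT).
PV = 95 * 20.88 = 1983.6
RT = 8.314 * 223 = 1854.022
n = 1983.6 / 1854.022
n = 1.06989022 mol, rounded to 4 dp:

1.0699 mol


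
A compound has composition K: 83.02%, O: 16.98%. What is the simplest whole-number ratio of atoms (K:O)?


Assume 100 g of compound, divide each mass% by atomic mass to get moles, then normalize by the smallest to get a raw atom ratio.
Moles per 100 g: K: 83.02/39.098 = 2.1234, O: 16.98/15.999 = 1.0613
Raw ratio (divide by min = 1.0613): K: 2.001, O: 1.0
Multiply by 1 to clear fractions: K: 2.001 ~= 2, O: 1.0 ~= 1
Reduce by GCD to get the simplest whole-number ratio:

2:1


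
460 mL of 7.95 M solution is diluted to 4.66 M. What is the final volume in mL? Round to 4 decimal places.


Dilution: M1*V1 = M2*V2, solve for V2.
V2 = M1*V1 / M2
V2 = 7.95 * 460 / 4.66
V2 = 3657.0 / 4.66
V2 = 784.7639485 mL, rounded to 4 dp:

784.7639 mL


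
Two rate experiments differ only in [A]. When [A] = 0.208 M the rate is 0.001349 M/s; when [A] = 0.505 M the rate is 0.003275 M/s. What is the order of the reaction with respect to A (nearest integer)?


Rate is proportional to [A]^n, so rate2/rate1 = ([A]2/[A]1)^n. Take logs to solve for n.
rate2/rate1 = 0.003275 / 0.001349 = 2.4277
[A]2/[A]1 = 0.505 / 0.208 = 2.4279
n = ln(2.4277) / ln(2.4279) = 1.0
Nearest integer order:

1


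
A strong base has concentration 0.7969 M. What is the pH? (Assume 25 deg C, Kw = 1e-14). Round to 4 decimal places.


A strong base dissociates completely, so [OH-] equals the given concentration.
pOH = -log10([OH-]) = -log10(0.7969) = 0.098596
pH = 14 - pOH = 14 - 0.098596
pH = 13.901404, rounded to 4 dp:

13.9014


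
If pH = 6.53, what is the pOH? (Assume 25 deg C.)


At 25 deg C, pH + pOH = 14.
pOH = 14 - pH = 14 - 6.53
pOH = 7.47:

7.47


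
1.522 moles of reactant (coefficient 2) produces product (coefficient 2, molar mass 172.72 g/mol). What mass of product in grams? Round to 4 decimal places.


Use the coefficient ratio to convert reactant moles to product moles, then multiply by the product's molar mass.
moles_P = moles_R * (coeff_P / coeff_R) = 1.522 * (2/2) = 1.522
mass_P = moles_P * M_P = 1.522 * 172.72
mass_P = 262.87984 g, rounded to 4 dp:

262.8798 g


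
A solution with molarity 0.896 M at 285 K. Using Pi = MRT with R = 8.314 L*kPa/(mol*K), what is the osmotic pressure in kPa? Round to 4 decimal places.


Osmotic pressure (van't Hoff): Pi = M*R*T.
RT = 8.314 * 285 = 2369.49
Pi = 0.896 * 2369.49
Pi = 2123.06304 kPa, rounded to 4 dp:

2123.0630 kPa


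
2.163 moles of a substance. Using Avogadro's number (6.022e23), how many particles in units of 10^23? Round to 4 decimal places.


N = n * NA, then divide by 1e23 for the requested units.
N / 1e23 = n * 6.022
N / 1e23 = 2.163 * 6.022
N / 1e23 = 13.025586, rounded to 4 dp:

13.0256


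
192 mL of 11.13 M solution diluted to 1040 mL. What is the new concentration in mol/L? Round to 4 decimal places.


Dilution: M1*V1 = M2*V2, solve for M2.
M2 = M1*V1 / V2
M2 = 11.13 * 192 / 1040
M2 = 2136.96 / 1040
M2 = 2.05476923 mol/L, rounded to 4 dp:

2.0548 mol/L


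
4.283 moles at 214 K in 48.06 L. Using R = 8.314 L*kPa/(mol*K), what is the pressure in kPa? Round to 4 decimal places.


PV = nRT, solve for P = nRT / V.
nRT = 4.283 * 8.314 * 214 = 7620.2965
P = 7620.2965 / 48.06
P = 158.55797961 kPa, rounded to 4 dp:

158.5580 kPa


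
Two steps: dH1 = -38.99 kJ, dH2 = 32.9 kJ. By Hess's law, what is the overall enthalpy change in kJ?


Hess's law: enthalpy is a state function, so add the step enthalpies.
dH_total = dH1 + dH2 = -38.99 + (32.9)
dH_total = -6.09 kJ:

-6.09 kJ


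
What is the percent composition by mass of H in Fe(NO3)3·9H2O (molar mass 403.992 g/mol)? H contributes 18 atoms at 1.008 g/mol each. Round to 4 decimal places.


pct = 100 * (n_elem * M_elem) / M_total
mass_contribution = 18 * 1.008 = 18.144 g/mol
pct = 100 * 18.144 / 403.992
pct = 4.49117804 %, rounded to 4 dp:

4.4912 %


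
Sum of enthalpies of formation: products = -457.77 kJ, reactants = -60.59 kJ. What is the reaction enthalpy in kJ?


dH_rxn = sum(dH_f products) - sum(dH_f reactants)
dH_rxn = -457.77 - (-60.59)
dH_rxn = -397.18 kJ:

-397.18 kJ


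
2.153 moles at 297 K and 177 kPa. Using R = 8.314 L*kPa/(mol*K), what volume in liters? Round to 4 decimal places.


PV = nRT, solve for V = nRT / P.
nRT = 2.153 * 8.314 * 297 = 5316.3125
V = 5316.3125 / 177
V = 30.03566384 L, rounded to 4 dp:

30.0357 L


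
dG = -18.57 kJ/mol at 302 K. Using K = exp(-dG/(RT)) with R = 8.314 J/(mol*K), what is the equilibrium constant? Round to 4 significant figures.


dG is in kJ/mol; multiply by 1000 to match R in J/(mol*K).
RT = 8.314 * 302 = 2510.828 J/mol
exponent = -dG*1000 / (RT) = -(-18.57*1000) / 2510.828 = 7.39596659
K = exp(7.39596659)
K = 1629.3991, rounded to 4 significant figures:

1629


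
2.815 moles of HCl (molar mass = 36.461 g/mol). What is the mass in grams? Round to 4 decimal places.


mass = n * M
mass = 2.815 * 36.461
mass = 102.637715 g, rounded to 4 dp:

102.6377 g


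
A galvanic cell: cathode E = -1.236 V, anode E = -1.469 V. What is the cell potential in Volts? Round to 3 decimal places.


Standard cell potential: E_cell = E_cathode - E_anode.
E_cell = -1.236 - (-1.469)
E_cell = 0.233 V, rounded to 3 dp:

0.233 V


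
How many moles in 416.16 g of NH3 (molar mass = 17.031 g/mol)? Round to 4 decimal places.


n = mass / M
n = 416.16 / 17.031
n = 24.43544125 mol, rounded to 4 dp:

24.4354 mol


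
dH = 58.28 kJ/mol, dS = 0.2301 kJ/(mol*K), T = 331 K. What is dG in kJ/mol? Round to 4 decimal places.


Gibbs: dG = dH - T*dS (consistent units, dS already in kJ/(mol*K)).
T*dS = 331 * 0.2301 = 76.1631
dG = 58.28 - (76.1631)
dG = -17.8831 kJ/mol, rounded to 4 dp:

-17.8831 kJ/mol


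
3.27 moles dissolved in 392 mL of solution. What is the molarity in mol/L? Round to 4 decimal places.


Convert volume to liters: V_L = V_mL / 1000.
V_L = 392 / 1000 = 0.392 L
M = n / V_L = 3.27 / 0.392
M = 8.34183673 mol/L, rounded to 4 dp:

8.3418 mol/L
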